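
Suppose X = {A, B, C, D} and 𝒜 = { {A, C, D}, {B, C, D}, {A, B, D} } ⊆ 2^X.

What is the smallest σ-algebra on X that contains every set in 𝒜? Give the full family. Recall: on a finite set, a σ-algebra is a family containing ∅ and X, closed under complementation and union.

σ(𝒜) = { ∅, {A}, {B}, {C}, {D}, {A, B}, {A, C}, {A, D}, {B, C}, {B, D}, {C, D}, {A, B, C}, {A, B, D}, {A, C, D}, {B, C, D}, X }

Trace:
Begin from { ∅, {A, B, D}, {A, C, D}, {B, C, D}, X } (that is, 𝒜 plus ∅ and X).
Iteration 1 (3 new):
  {A}  = ᶜ of {B, C, D}
  {B}  = ᶜ of {A, C, D}
  {C}  = ᶜ of {A, B, D}
  (now 8)
Iteration 2. New:
  {A, B}  = {B} ∪ {A}
  {A, C}  = {C} ∪ {A}
  {B, C}  = {C} ∪ {B}
  (now 11)
Iteration 3: +4 →
  {A, D}  = ᶜ of {B, C}
  {B, D}  = ᶜ of {A, C}
  {C, D}  = ᶜ of {A, B}
  {A, B, C}  = {C} ∪ {A, B}
  (now 15)
Iteration 4: +1 →
  {D}  = ᶜ of {A, B, C}
  (now 16)
Iteration 5: no new sets; the family is a σ-algebra.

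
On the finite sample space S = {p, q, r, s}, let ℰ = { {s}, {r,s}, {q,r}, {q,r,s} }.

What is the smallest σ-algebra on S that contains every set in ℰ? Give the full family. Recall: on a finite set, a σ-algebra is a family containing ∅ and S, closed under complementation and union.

Start: ℰ ∪ {∅, S} = { {}, {s}, {q,r}, {r,s}, {q,r,s}, S }.
Pass 1: +4 →
  {p}  = S∖{q,r,s}
  {p,q}  = S∖{r,s}
  {p,s}  = S∖{q,r}
  {p,q,r}  = S∖{s}
  (now 10)
Pass 2 (2 new):
  {p,q,s}  = {p,q} ∪ {p,s}
  {p,r,s}  = {r,s} ∪ {p,s}
  (now 12)
Pass 3 (2 new):
  {q}  = S∖{p,r,s}
  {r}  = S∖{p,q,s}
  (now 14)
Pass 4. New:
  {p,r}  = {r} ∪ {p}
  {q,s}  = {s} ∪ {q}
  (now 16)
Pass 5: stable.

Hence σ(ℰ) has 16 members: { {}, {p}, {q}, {r}, {s}, {p,q}, {p,r}, {p,s}, {q,r}, {q,s}, {r,s}, {p,q,r}, {p,q,s}, {p,r,s}, {q,r,s}, S }.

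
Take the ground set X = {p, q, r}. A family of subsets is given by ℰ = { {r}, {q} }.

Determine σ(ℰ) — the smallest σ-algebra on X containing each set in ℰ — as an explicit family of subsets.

Seed the family with ℰ together with ∅ and X: { {}, {q}, {r}, X }.
Step 1: 3 new —
  {p,q}  = complement {r}
  {p,r}  = complement {q}
  {q,r}  = {r} ∪ {q}
  [7 total]
Step 2. New:
  {p}  = complement {q,r}
  [8 total]
Step 3: no new sets; the family is a σ-algebra.

Therefore σ(ℰ) = { {}, {p}, {q}, {r}, {p,q}, {p,r}, {q,r}, X } (|σ(ℰ)| = 8).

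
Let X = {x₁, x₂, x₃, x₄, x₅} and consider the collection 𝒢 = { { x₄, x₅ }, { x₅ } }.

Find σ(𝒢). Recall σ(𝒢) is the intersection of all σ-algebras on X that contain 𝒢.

σ(𝒢) = { ∅, { x₄ }, { x₅ }, { x₄, x₅ }, { x₁, x₂, x₃ }, { x₁, x₂, x₃, x₄ }, { x₁, x₂, x₃, x₅ }, X }

Check:
Seed the family with 𝒢 together with ∅ and X: { ∅, { x₅ }, { x₄, x₅ }, X }.
Pass 1: +2 →
  { x₁, x₂, x₃ }  = complement { x₄, x₅ }
  { x₁, x₂, x₃, x₄ }  = complement { x₅ }
Pass 2 (1 new):
  { x₁, x₂, x₃, x₅ }  = { x₁, x₂, x₃ } ∪ { x₅ }
Pass 3 adds 1:
  { x₄ }  = complement { x₁, x₂, x₃, x₅ }
Pass 4: no new sets; the family is a σ-algebra.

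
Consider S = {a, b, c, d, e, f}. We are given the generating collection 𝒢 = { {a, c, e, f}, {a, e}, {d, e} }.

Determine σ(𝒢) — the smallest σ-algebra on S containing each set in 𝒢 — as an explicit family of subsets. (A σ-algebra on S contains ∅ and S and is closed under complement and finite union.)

σ(𝒢) (32 sets): { {}, {a}, {b}, {d}, {e}, {a, b}, {a, d}, {a, e}, {b, d}, {b, e}, {c, f}, {d, e}, {a, b, d}, {a, b, e}, {a, c, f}, {a, d, e}, {b, c, f}, {b, d, e}, {c, d, f}, {c, e, f}, {a, b, c, f}, {a, b, d, e}, {a, c, d, f}, {a, c, e, f}, {b, c, d, f}, {b, c, e, f}, {c, d, e, f}, {a, b, c, d, f}, {a, b, c, e, f}, {a, c, d, e, f}, {b, c, d, e, f}, S }

Check:
Initial family (5 sets): { {}, {a, e}, {d, e}, {a, c, e, f}, S }.
Iteration 1: 5 new —
  {b, d}  = complement {a, c, e, f}
  {a, d, e}  = {d, e} ∪ {a, e}
  {a, b, c, f}  = complement {d, e}
  {b, c, d, f}  = complement {a, e}
  {a, c, d, e, f}  = {d, e} ∪ {a, c, e, f}
Iteration 2. New:
  {b}  = complement {a, c, d, e, f}
  {b, c, f}  = complement {a, d, e}
  {b, d, e}  = {d, e} ∪ {b, d}
  {a, b, d, e}  = {a, d, e} ∪ {b, d}
  {a, b, c, d, f}  = {a, b, c, f} ∪ {b, c, d, f}
  {a, b, c, e, f}  = {a, c, e, f} ∪ {a, b, c, f}
  {b, c, d, e, f}  = {d, e} ∪ {b, c, d, f}
Iteration 3: +6 →
  {a}  = complement {b, c, d, e, f}
  {d}  = complement {a, b, c, e, f}
  {e}  = complement {a, b, c, d, f}
  {c, f}  = complement {a, b, d, e}
  {a, b, e}  = {a, e} ∪ {b}
  {a, c, f}  = complement {b, d, e}
Iteration 4. New:
  {a, b}  = {a} ∪ {b}
  {a, d}  = {a} ∪ {d}
  {b, e}  = {b} ∪ {e}
  {a, b, d}  = {a} ∪ {b, d}
  {c, d, f}  = complement {a, b, e}
  {c, e, f}  = {e} ∪ {c, f}
  {a, c, d, f}  = {a, c, f} ∪ {d}
  {b, c, e, f}  = {b, c, f} ∪ {e}
  {c, d, e, f}  = {d, e} ∪ {c, f}
Iteration 5: already closed under ᶜ and ∪.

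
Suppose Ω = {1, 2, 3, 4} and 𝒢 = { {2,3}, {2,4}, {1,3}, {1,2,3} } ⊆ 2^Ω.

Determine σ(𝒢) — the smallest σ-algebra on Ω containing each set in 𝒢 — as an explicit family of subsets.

Start: 𝒢 ∪ {∅, Ω} = { {}, {1,3}, {2,3}, {2,4}, {1,2,3}, Ω }.
Round 1: +3 →
  {4}  = complement {1,2,3}
  {1,4}  = complement {2,3}
  {2,3,4}  = {2,3} ∪ {2,4}
  |family| = 9
Round 2 adds 3:
  {1}  = complement {2,3,4}
  {1,2,4}  = {1,4} ∪ {2,4}
  {1,3,4}  = {1,4} ∪ {1,3}
  |family| = 12
Round 3: +2 →
  {2}  = complement {1,3,4}
  {3}  = complement {1,2,4}
  |family| = 14
Round 4 (2 new):
  {1,2}  = {2} ∪ {1}
  {3,4}  = {3} ∪ {4}
  |family| = 16
After Round 5 the family is unchanged; done.

σ(𝒢) = { {}, {1}, {2}, {3}, {4}, {1,2}, {1,3}, {1,4}, {2,3}, {2,4}, {3,4}, {1,2,3}, {1,2,4}, {1,3,4}, {2,3,4}, Ω }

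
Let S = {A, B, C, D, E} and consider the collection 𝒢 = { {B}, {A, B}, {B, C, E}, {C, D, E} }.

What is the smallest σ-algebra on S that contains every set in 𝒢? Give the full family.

Begin from { ∅, {B}, {A, B}, {B, C, E}, {C, D, E}, S } (that is, 𝒢 plus ∅ and S).
Pass 1: 4 new —
  {A, D}  = complement {B, C, E}
  {A, B, C, E}  = {B, C, E} ∪ {A, B}
  {A, C, D, E}  = complement {B}
  {B, C, D, E}  = {C, D, E} ∪ {B, C, E}
  (now 10)
Pass 2: +3 →
  {A}  = complement {B, C, D, E}
  {D}  = complement {A, B, C, E}
  {A, B, D}  = {A, B} ∪ {A, D}
  (now 13)
Pass 3 (2 new):
  {B, D}  = {D} ∪ {B}
  {C, E}  = complement {A, B, D}
  (now 15)
Pass 4 (1 new):
  {A, C, E}  = complement {B, D}
  (now 16)
Pass 5 adds nothing — fixpoint reached.

Therefore σ(𝒢) = { ∅, {A}, {B}, {D}, {A, B}, {A, D}, {B, D}, {C, E}, {A, B, D}, {A, C, E}, {B, C, E}, {C, D, E}, {A, B, C, E}, {A, C, D, E}, {B, C, D, E}, S } (|σ(𝒢)| = 16).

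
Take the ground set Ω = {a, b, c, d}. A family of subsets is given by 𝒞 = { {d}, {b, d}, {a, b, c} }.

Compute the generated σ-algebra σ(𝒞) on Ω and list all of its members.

Begin from { {}, {d}, {b, d}, {a, b, c}, Ω } (that is, 𝒞 plus ∅ and Ω).
Iteration 1: 1 new —
  {a, c}  = Ω∖{b, d}
  (now 6)
Iteration 2 (1 new):
  {a, c, d}  = {d} ∪ {a, c}
  (now 7)
Iteration 3: +1 →
  {b}  = Ω∖{a, c, d}
  (now 8)
After Iteration 4 the family is unchanged; done.

Therefore σ(𝒞) = { {}, {b}, {d}, {a, c}, {b, d}, {a, b, c}, {a, c, d}, Ω } (|σ(𝒞)| = 8).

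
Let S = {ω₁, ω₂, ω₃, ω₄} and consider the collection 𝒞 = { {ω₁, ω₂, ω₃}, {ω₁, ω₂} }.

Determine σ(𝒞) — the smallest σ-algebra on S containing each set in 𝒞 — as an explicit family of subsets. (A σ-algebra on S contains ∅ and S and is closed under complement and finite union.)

Begin from { ∅, {ω₁, ω₂}, {ω₁, ω₂, ω₃}, S } (that is, 𝒞 plus ∅ and S).
Step 1 adds 2:
  {ω₄}  = ᶜ of {ω₁, ω₂, ω₃}
  {ω₃, ω₄}  = ᶜ of {ω₁, ω₂}
  (now 6)
Step 2 (1 new):
  {ω₁, ω₂, ω₄}  = {ω₁, ω₂} ∪ {ω₄}
  (now 7)
Step 3 adds 1:
  {ω₃}  = ᶜ of {ω₁, ω₂, ω₄}
  (now 8)
Step 4: closed — nothing new.

Hence σ(𝒞) has 8 members: { ∅, {ω₃}, {ω₄}, {ω₁, ω₂}, {ω₃, ω₄}, {ω₁, ω₂, ω₃}, {ω₁, ω₂, ω₄}, S }.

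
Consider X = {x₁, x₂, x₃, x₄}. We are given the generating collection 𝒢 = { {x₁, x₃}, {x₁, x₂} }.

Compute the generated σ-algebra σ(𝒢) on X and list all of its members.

Take S₀ = 𝒢 ∪ {∅, X} = { {}, {x₁, x₂}, {x₁, x₃}, X }.
Pass 1 adds 3:
  {x₂, x₄}  = X∖{x₁, x₃}
  {x₃, x₄}  = X∖{x₁, x₂}
  {x₁, x₂, x₃}  = {x₁, x₂} ∪ {x₁, x₃}
  [7 total]
Pass 2: +4 →
  {x₄}  = X∖{x₁, x₂, x₃}
  {x₁, x₂, x₄}  = {x₁, x₂} ∪ {x₂, x₄}
  {x₁, x₃, x₄}  = {x₃, x₄} ∪ {x₁, x₃}
  {x₂, x₃, x₄}  = {x₃, x₄} ∪ {x₂, x₄}
  [11 total]
Pass 3 adds 3:
  {x₁}  = X∖{x₂, x₃, x₄}
  {x₂}  = X∖{x₁, x₃, x₄}
  {x₃}  = X∖{x₁, x₂, x₄}
  [14 total]
Pass 4. New:
  {x₁, x₄}  = {x₄} ∪ {x₁}
  {x₂, x₃}  = {x₃} ∪ {x₂}
  [16 total]
Pass 5 adds nothing — fixpoint reached.

Hence σ(𝒢) has 16 members: { {}, {x₁}, {x₂}, {x₃}, {x₄}, {x₁, x₂}, {x₁, x₃}, {x₁, x₄}, {x₂, x₃}, {x₂, x₄}, {x₃, x₄}, {x₁, x₂, x₃}, {x₁, x₂, x₄}, {x₁, x₃, x₄}, {x₂, x₃, x₄}, X }.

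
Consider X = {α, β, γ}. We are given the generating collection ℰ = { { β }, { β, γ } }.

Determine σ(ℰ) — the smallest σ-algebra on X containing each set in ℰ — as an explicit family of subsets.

Seed the family with ℰ together with ∅ and X: { ∅, { β }, { β, γ }, X }.
Iteration 1. New:
  { α }  = { β, γ }ᶜ
  { α, γ }  = { β }ᶜ
  [6 total]
Iteration 2: +1 →
  { α, β }  = { β } ∪ { α }
  [7 total]
Iteration 3. New:
  { γ }  = { α, β }ᶜ
  [8 total]
After Iteration 4 the family is unchanged; done.

|σ(ℰ)| = 8.  σ(ℰ) = { ∅, { α }, { β }, { γ }, { α, β }, { α, γ }, { β, γ }, X }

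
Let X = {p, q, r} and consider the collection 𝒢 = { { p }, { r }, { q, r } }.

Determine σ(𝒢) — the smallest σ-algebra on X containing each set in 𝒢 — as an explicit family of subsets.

σ(𝒢) (8 sets): { {  }, { p }, { q }, { r }, { p, q }, { p, r }, { q, r }, X }

Check:
Seed the family with 𝒢 together with ∅ and X: { {  }, { p }, { r }, { q, r }, X }.
Step 1. New:
  { p, q }  = { r }ᶜ
  { p, r }  = { r } ∪ { p }
  |family| = 7
Step 2: +1 →
  { q }  = { p, r }ᶜ
  |family| = 8
Step 3: already closed under ᶜ and ∪.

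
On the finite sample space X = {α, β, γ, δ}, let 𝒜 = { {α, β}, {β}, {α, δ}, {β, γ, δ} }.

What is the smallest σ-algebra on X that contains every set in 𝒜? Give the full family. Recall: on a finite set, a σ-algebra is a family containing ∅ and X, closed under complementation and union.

|σ(𝒜)| = 16.  σ(𝒜) = { ∅, {α}, {β}, {γ}, {δ}, {α, β}, {α, γ}, {α, δ}, {β, γ}, {β, δ}, {γ, δ}, {α, β, γ}, {α, β, δ}, {α, γ, δ}, {β, γ, δ}, X }

Trace:
Take S₀ = 𝒜 ∪ {∅, X} = { ∅, {β}, {α, β}, {α, δ}, {β, γ, δ}, X }.
Round 1 adds 5:
  {α}  = ᶜ of {β, γ, δ}
  {β, γ}  = ᶜ of {α, δ}
  {γ, δ}  = ᶜ of {α, β}
  {α, β, δ}  = {α, δ} ∪ {α, β}
  {α, γ, δ}  = ᶜ of {β}
  (now 11)
Round 2 adds 2:
  {γ}  = ᶜ of {α, β, δ}
  {α, β, γ}  = {α, β} ∪ {β, γ}
  (now 13)
Round 3 (2 new):
  {δ}  = ᶜ of {α, β, γ}
  {α, γ}  = {γ} ∪ {α}
  (now 15)
Round 4 (1 new):
  {β, δ}  = ᶜ of {α, γ}
  (now 16)
Round 5: stable.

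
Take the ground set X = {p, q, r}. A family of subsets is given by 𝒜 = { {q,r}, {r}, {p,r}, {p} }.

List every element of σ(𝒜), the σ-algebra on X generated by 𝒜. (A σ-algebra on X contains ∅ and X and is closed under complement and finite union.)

Take S₀ = 𝒜 ∪ {∅, X} = { {}, {p}, {r}, {p,r}, {q,r}, X }.
Step 1 (2 new):
  {q}  = ᶜ of {p,r}
  {p,q}  = ᶜ of {r}
  (now 8)
Step 2 adds nothing — fixpoint reached.

Therefore σ(𝒜) = { {}, {p}, {q}, {r}, {p,q}, {p,r}, {q,r}, X } (|σ(𝒜)| = 8).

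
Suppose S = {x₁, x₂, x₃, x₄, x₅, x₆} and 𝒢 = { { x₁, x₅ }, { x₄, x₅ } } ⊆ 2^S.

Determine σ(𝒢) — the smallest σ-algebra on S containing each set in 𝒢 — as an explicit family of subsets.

|σ(𝒢)| = 16.  σ(𝒢) = { ∅, { x₁ }, { x₄ }, { x₅ }, { x₁, x₄ }, { x₁, x₅ }, { x₄, x₅ }, { x₁, x₄, x₅ }, { x₂, x₃, x₆ }, { x₁, x₂, x₃, x₆ }, { x₂, x₃, x₄, x₆ }, { x₂, x₃, x₅, x₆ }, { x₁, x₂, x₃, x₄, x₆ }, { x₁, x₂, x₃, x₅, x₆ }, { x₂, x₃, x₄, x₅, x₆ }, S }

Derivation:
Start: 𝒢 ∪ {∅, S} = { ∅, { x₁, x₅ }, { x₄, x₅ }, S }.
Iteration 1 adds 3:
  { x₁, x₄, x₅ }  = { x₄, x₅ } ∪ { x₁, x₅ }
  { x₁, x₂, x₃, x₆ }  = ᶜ of { x₄, x₅ }
  { x₂, x₃, x₄, x₆ }  = ᶜ of { x₁, x₅ }
  (now 7)
Iteration 2 adds 4:
  { x₂, x₃, x₆ }  = ᶜ of { x₁, x₄, x₅ }
  { x₁, x₂, x₃, x₄, x₆ }  = { x₂, x₃, x₄, x₆ } ∪ { x₁, x₂, x₃, x₆ }
  { x₁, x₂, x₃, x₅, x₆ }  = { x₁, x₅ } ∪ { x₁, x₂, x₃, x₆ }
  { x₂, x₃, x₄, x₅, x₆ }  = { x₄, x₅ } ∪ { x₂, x₃, x₄, x₆ }
  (now 11)
Iteration 3 adds 3:
  { x₁ }  = ᶜ of { x₂, x₃, x₄, x₅, x₆ }
  { x₄ }  = ᶜ of { x₁, x₂, x₃, x₅, x₆ }
  { x₅ }  = ᶜ of { x₁, x₂, x₃, x₄, x₆ }
  (now 14)
Iteration 4 (2 new):
  { x₁, x₄ }  = { x₁ } ∪ { x₄ }
  { x₂, x₃, x₅, x₆ }  = { x₂, x₃, x₆ } ∪ { x₅ }
  (now 16)
Iteration 5: closed — nothing new.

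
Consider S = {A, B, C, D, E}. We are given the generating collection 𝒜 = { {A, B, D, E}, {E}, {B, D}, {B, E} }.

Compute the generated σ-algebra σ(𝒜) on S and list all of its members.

Initial family (6 sets): { {}, {E}, {B, D}, {B, E}, {A, B, D, E}, S }.
Pass 1 (5 new):
  {C}  = S∖{A, B, D, E}
  {A, C, D}  = S∖{B, E}
  {A, C, E}  = S∖{B, D}
  {B, D, E}  = {B, E} ∪ {B, D}
  {A, B, C, D}  = S∖{E}
Pass 2: +7 →
  {A, C}  = S∖{B, D, E}
  {C, E}  = {E} ∪ {C}
  {B, C, D}  = {C} ∪ {B, D}
  {B, C, E}  = {B, E} ∪ {C}
  {A, B, C, E}  = {B, E} ∪ {A, C, E}
  {A, C, D, E}  = {A, C, E} ∪ {A, C, D}
  {B, C, D, E}  = {C} ∪ {B, D, E}
Pass 3 adds 6:
  {A}  = S∖{B, C, D, E}
  {B}  = S∖{A, C, D, E}
  {D}  = S∖{A, B, C, E}
  {A, D}  = S∖{B, C, E}
  {A, E}  = S∖{B, C, D}
  {A, B, D}  = S∖{C, E}
Pass 4 (8 new):
  {A, B}  = {B} ∪ {A}
  {B, C}  = {B} ∪ {C}
  {C, D}  = {C} ∪ {D}
  {D, E}  = {E} ∪ {D}
  {A, B, C}  = {B} ∪ {A, C}
  {A, B, E}  = {B, E} ∪ {A, E}
  {A, D, E}  = {E} ∪ {A, D}
  {C, D, E}  = {D} ∪ {C, E}
Pass 5: closed — nothing new.

Hence σ(𝒜) has 32 members: { {}, {A}, {B}, {C}, {D}, {E}, {A, B}, {A, C}, {A, D}, {A, E}, {B, C}, {B, D}, {B, E}, {C, D}, {C, E}, {D, E}, {A, B, C}, {A, B, D}, {A, B, E}, {A, C, D}, {A, C, E}, {A, D, E}, {B, C, D}, {B, C, E}, {B, D, E}, {C, D, E}, {A, B, C, D}, {A, B, C, E}, {A, B, D, E}, {A, C, D, E}, {B, C, D, E}, S }.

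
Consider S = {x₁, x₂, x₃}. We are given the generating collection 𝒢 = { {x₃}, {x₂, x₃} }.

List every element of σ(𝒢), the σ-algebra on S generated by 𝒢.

|σ(𝒢)| = 8.  σ(𝒢) = { {}, {x₁}, {x₂}, {x₃}, {x₁, x₂}, {x₁, x₃}, {x₂, x₃}, S }

Check:
Seed the family with 𝒢 together with ∅ and S: { {}, {x₃}, {x₂, x₃}, S }.
Round 1: +2 →
  {x₁}  = complement {x₂, x₃}
  {x₁, x₂}  = complement {x₃}
  |family| = 6
Round 2: 1 new —
  {x₁, x₃}  = {x₃} ∪ {x₁}
  |family| = 7
Round 3: +1 →
  {x₂}  = complement {x₁, x₃}
  |family| = 8
Round 4: already closed under ᶜ and ∪.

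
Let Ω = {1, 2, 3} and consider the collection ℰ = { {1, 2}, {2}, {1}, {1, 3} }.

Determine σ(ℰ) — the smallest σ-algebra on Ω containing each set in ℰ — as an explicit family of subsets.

|σ(ℰ)| = 8.  σ(ℰ) = { ∅, {1}, {2}, {3}, {1, 2}, {1, 3}, {2, 3}, Ω }

Trace:
Start: ℰ ∪ {∅, Ω} = { ∅, {1}, {2}, {1, 2}, {1, 3}, Ω }.
Iteration 1: +2 →
  {3}  = ᶜ of {1, 2}
  {2, 3}  = ᶜ of {1}
  [8 total]
After Iteration 2 the family is unchanged; done.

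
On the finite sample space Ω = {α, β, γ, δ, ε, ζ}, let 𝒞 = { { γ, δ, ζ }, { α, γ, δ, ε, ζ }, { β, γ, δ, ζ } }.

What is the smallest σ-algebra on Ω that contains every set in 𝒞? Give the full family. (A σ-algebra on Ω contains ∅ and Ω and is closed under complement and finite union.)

Answer: σ(𝒞) = { {  }, { β }, { α, ε }, { α, β, ε }, { γ, δ, ζ }, { β, γ, δ, ζ }, { α, γ, δ, ε, ζ }, Ω }

Derivation:
Seed the family with 𝒞 together with ∅ and Ω: { {  }, { γ, δ, ζ }, { β, γ, δ, ζ }, { α, γ, δ, ε, ζ }, Ω }.
Step 1 (3 new):
  { β }  = complement { α, γ, δ, ε, ζ }
  { α, ε }  = complement { β, γ, δ, ζ }
  { α, β, ε }  = complement { γ, δ, ζ }
  — 8 sets.
Step 2: closed — nothing new.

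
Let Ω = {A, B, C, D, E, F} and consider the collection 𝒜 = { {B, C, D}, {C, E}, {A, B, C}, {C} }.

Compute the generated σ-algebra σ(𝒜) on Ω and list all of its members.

Start: 𝒜 ∪ {∅, Ω} = { {}, {C}, {C, E}, {A, B, C}, {B, C, D}, Ω }.
Step 1: 7 new —
  {A, E, F}  = Ω∖{B, C, D}
  {D, E, F}  = Ω∖{A, B, C}
  {A, B, C, D}  = {A, B, C} ∪ {B, C, D}
  {A, B, C, E}  = {A, B, C} ∪ {C, E}
  {A, B, D, F}  = Ω∖{C, E}
  {B, C, D, E}  = {B, C, D} ∪ {C, E}
  {A, B, D, E, F}  = Ω∖{C}
  (now 13)
Step 2. New:
  {A, F}  = Ω∖{B, C, D, E}
  {D, F}  = Ω∖{A, B, C, E}
  {E, F}  = Ω∖{A, B, C, D}
  {A, C, E, F}  = {C} ∪ {A, E, F}
  {A, D, E, F}  = {A, E, F} ∪ {D, E, F}
  {C, D, E, F}  = {C} ∪ {D, E, F}
  {A, B, C, D, E}  = {A, B, C} ∪ {B, C, D, E}
  {A, B, C, D, F}  = {A, B, C} ∪ {A, B, D, F}
  {A, B, C, E, F}  = {A, B, C} ∪ {A, E, F}
  {B, C, D, E, F}  = {B, C, D} ∪ {D, E, F}
  (now 23)
Step 3 adds 14:
  {A}  = Ω∖{B, C, D, E, F}
  {D}  = Ω∖{A, B, C, E, F}
  {E}  = Ω∖{A, B, C, D, F}
  {F}  = Ω∖{A, B, C, D, E}
  {A, B}  = Ω∖{C, D, E, F}
  {B, C}  = Ω∖{A, D, E, F}
  {B, D}  = Ω∖{A, C, E, F}
  {A, C, F}  = {A, F} ∪ {C}
  {A, D, F}  = {A, F} ∪ {D, F}
  {C, D, F}  = {D, F} ∪ {C}
  {C, E, F}  = {E, F} ∪ {C, E}
  {A, B, C, F}  = {A, F} ∪ {A, B, C}
  {B, C, D, F}  = {D, F} ∪ {B, C, D}
  {A, C, D, E, F}  = {A, F} ∪ {C, D, E, F}
  (now 37)
Step 4. New:
  {B}  = Ω∖{A, C, D, E, F}
  {A, C}  = {A} ∪ {C}
  {A, D}  = {A} ∪ {D}
  {A, E}  = Ω∖{B, C, D, F}
  {C, D}  = {C} ∪ {D}
  {C, F}  = {F} ∪ {C}
  {D, E}  = Ω∖{A, B, C, F}
  {A, B, D}  = Ω∖{C, E, F}
  {A, B, E}  = Ω∖{C, D, F}
  {A, B, F}  = {A, B} ∪ {A, F}
  {A, C, E}  = {A} ∪ {C, E}
  {B, C, E}  = Ω∖{A, D, F}
  {B, C, F}  = {F} ∪ {B, C}
  {B, D, E}  = Ω∖{A, C, F}
  {B, D, F}  = {F} ∪ {B, D}
  {C, D, E}  = {C, E} ∪ {D}
  {A, B, E, F}  = {E, F} ∪ {A, B}
  {A, C, D, F}  = {A} ∪ {C, D, F}
  {B, C, E, F}  = {E, F} ∪ {B, C}
  {B, D, E, F}  = {E, F} ∪ {B, D}
  (now 57)
Step 5: +7 →
  {B, E}  = Ω∖{A, C, D, F}
  {B, F}  = {B} ∪ {F}
  {A, C, D}  = {C, D} ∪ {A, D}
  {A, D, E}  = Ω∖{B, C, F}
  {B, E, F}  = {E, F} ∪ {B}
  {A, B, D, E}  = Ω∖{C, F}
  {A, C, D, E}  = {C, D, E} ∪ {A, C, E}
  (now 64)
Step 6: already closed under ᶜ and ∪.

Therefore σ(𝒜) = { {}, {A}, {B}, {C}, {D}, {E}, {F}, {A, B}, {A, C}, {A, D}, {A, E}, {A, F}, {B, C}, {B, D}, {B, E}, {B, F}, {C, D}, {C, E}, {C, F}, {D, E}, {D, F}, {E, F}, {A, B, C}, {A, B, D}, {A, B, E}, {A, B, F}, {A, C, D}, {A, C, E}, {A, C, F}, {A, D, E}, {A, D, F}, {A, E, F}, {B, C, D}, {B, C, E}, {B, C, F}, {B, D, E}, {B, D, F}, {B, E, F}, {C, D, E}, {C, D, F}, {C, E, F}, {D, E, F}, {A, B, C, D}, {A, B, C, E}, {A, B, C, F}, {A, B, D, E}, {A, B, D, F}, {A, B, E, F}, {A, C, D, E}, {A, C, D, F}, {A, C, E, F}, {A, D, E, F}, {B, C, D, E}, {B, C, D, F}, {B, C, E, F}, {B, D, E, F}, {C, D, E, F}, {A, B, C, D, E}, {A, B, C, D, F}, {A, B, C, E, F}, {A, B, D, E, F}, {A, C, D, E, F}, {B, C, D, E, F}, Ω } (|σ(𝒜)| = 64).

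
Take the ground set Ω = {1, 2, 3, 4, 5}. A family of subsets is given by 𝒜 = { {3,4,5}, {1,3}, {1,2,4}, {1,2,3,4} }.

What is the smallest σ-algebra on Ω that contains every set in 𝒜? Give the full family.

Answer: σ(𝒜) = { {}, {1}, {2}, {3}, {4}, {5}, {1,2}, {1,3}, {1,4}, {1,5}, {2,3}, {2,4}, {2,5}, {3,4}, {3,5}, {4,5}, {1,2,3}, {1,2,4}, {1,2,5}, {1,3,4}, {1,3,5}, {1,4,5}, {2,3,4}, {2,3,5}, {2,4,5}, {3,4,5}, {1,2,3,4}, {1,2,3,5}, {1,2,4,5}, {1,3,4,5}, {2,3,4,5}, Ω }

Trace:
Initial family (6 sets): { {}, {1,3}, {1,2,4}, {3,4,5}, {1,2,3,4}, Ω }.
Iteration 1: +5 →
  {5}  = Ω∖{1,2,3,4}
  {1,2}  = Ω∖{3,4,5}
  {3,5}  = Ω∖{1,2,4}
  {2,4,5}  = Ω∖{1,3}
  {1,3,4,5}  = {3,4,5} ∪ {1,3}
  (now 11)
Iteration 2 (7 new):
  {2}  = Ω∖{1,3,4,5}
  {1,2,3}  = {1,2} ∪ {1,3}
  {1,2,5}  = {1,2} ∪ {5}
  {1,3,5}  = {5} ∪ {1,3}
  {1,2,3,5}  = {1,2} ∪ {3,5}
  {1,2,4,5}  = {1,2} ∪ {2,4,5}
  {2,3,4,5}  = {3,4,5} ∪ {2,4,5}
  (now 18)
Iteration 3: 8 new —
  {1}  = Ω∖{2,3,4,5}
  {3}  = Ω∖{1,2,4,5}
  {4}  = Ω∖{1,2,3,5}
  {2,4}  = Ω∖{1,3,5}
  {2,5}  = {2} ∪ {5}
  {3,4}  = Ω∖{1,2,5}
  {4,5}  = Ω∖{1,2,3}
  {2,3,5}  = {3,5} ∪ {2}
  (now 26)
Iteration 4: +6 →
  {1,4}  = Ω∖{2,3,5}
  {1,5}  = {5} ∪ {1}
  {2,3}  = {2} ∪ {3}
  {1,3,4}  = Ω∖{2,5}
  {1,4,5}  = {4,5} ∪ {1}
  {2,3,4}  = {3,4} ∪ {2}
  (now 32)
Iteration 5: already closed under ᶜ and ∪.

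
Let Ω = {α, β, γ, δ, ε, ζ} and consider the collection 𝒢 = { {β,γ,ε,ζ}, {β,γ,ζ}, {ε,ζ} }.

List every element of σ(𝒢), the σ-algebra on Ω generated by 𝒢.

σ(𝒢) = { {}, {ε}, {ζ}, {α,δ}, {β,γ}, {ε,ζ}, {α,δ,ε}, {α,δ,ζ}, {β,γ,ε}, {β,γ,ζ}, {α,β,γ,δ}, {α,δ,ε,ζ}, {β,γ,ε,ζ}, {α,β,γ,δ,ε}, {α,β,γ,δ,ζ}, Ω }

Derivation:
Begin from { {}, {ε,ζ}, {β,γ,ζ}, {β,γ,ε,ζ}, Ω } (that is, 𝒢 plus ∅ and Ω).
Step 1: 3 new —
  {α,δ}  = Ω∖{β,γ,ε,ζ}
  {α,δ,ε}  = Ω∖{β,γ,ζ}
  {α,β,γ,δ}  = Ω∖{ε,ζ}
Step 2: +3 →
  {α,δ,ε,ζ}  = {α,δ,ε} ∪ {ε,ζ}
  {α,β,γ,δ,ε}  = {α,δ,ε} ∪ {α,β,γ,δ}
  {α,β,γ,δ,ζ}  = {β,γ,ζ} ∪ {α,β,γ,δ}
Step 3 (3 new):
  {ε}  = Ω∖{α,β,γ,δ,ζ}
  {ζ}  = Ω∖{α,β,γ,δ,ε}
  {β,γ}  = Ω∖{α,δ,ε,ζ}
Step 4 (2 new):
  {α,δ,ζ}  = {α,δ} ∪ {ζ}
  {β,γ,ε}  = {β,γ} ∪ {ε}
Step 5: stable.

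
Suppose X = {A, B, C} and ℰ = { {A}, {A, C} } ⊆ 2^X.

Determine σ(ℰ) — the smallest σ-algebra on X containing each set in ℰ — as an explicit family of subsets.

|σ(ℰ)| = 8.  σ(ℰ) = { {}, {A}, {B}, {C}, {A, B}, {A, C}, {B, C}, X }

Working:
Start: ℰ ∪ {∅, X} = { {}, {A}, {A, C}, X }.
Round 1: +2 →
  {B}  = X∖{A, C}
  {B, C}  = X∖{A}
  (now 6)
Round 2 (1 new):
  {A, B}  = {B} ∪ {A}
  (now 7)
Round 3. New:
  {C}  = X∖{A, B}
  (now 8)
After Round 4 the family is unchanged; done.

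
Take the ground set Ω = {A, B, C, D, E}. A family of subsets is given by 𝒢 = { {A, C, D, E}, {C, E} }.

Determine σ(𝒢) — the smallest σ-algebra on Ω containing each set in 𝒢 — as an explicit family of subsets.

Begin from { {}, {C, E}, {A, C, D, E}, Ω } (that is, 𝒢 plus ∅ and Ω).
Iteration 1 adds 2:
  {B}  = Ω∖{A, C, D, E}
  {A, B, D}  = Ω∖{C, E}
  — 6 sets.
Iteration 2 adds 1:
  {B, C, E}  = {C, E} ∪ {B}
  — 7 sets.
Iteration 3 adds 1:
  {A, D}  = Ω∖{B, C, E}
  — 8 sets.
Iteration 4: already closed under ᶜ and ∪.

Therefore σ(𝒢) = { {}, {B}, {A, D}, {C, E}, {A, B, D}, {B, C, E}, {A, C, D, E}, Ω } (|σ(𝒢)| = 8).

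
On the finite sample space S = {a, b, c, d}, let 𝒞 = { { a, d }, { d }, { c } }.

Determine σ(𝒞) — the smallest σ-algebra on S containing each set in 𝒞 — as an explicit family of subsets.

|σ(𝒞)| = 16.  σ(𝒞) = { {}, { a }, { b }, { c }, { d }, { a, b }, { a, c }, { a, d }, { b, c }, { b, d }, { c, d }, { a, b, c }, { a, b, d }, { a, c, d }, { b, c, d }, S }

Check:
Initial family (5 sets): { {}, { c }, { d }, { a, d }, S }.
Iteration 1. New:
  { b, c }  = S∖{ a, d }
  { c, d }  = { c } ∪ { d }
  { a, b, c }  = S∖{ d }
  { a, b, d }  = S∖{ c }
  { a, c, d }  = { c } ∪ { a, d }
Iteration 2: +3 →
  { b }  = S∖{ a, c, d }
  { a, b }  = S∖{ c, d }
  { b, c, d }  = { c, d } ∪ { b, c }
Iteration 3: +2 →
  { a }  = S∖{ b, c, d }
  { b, d }  = { d } ∪ { b }
Iteration 4: 1 new —
  { a, c }  = S∖{ b, d }
Iteration 5: no new sets; the family is a σ-algebra.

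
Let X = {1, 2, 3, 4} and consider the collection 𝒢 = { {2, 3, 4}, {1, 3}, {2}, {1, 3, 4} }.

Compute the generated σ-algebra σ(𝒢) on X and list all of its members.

σ(𝒢) = { ∅, {1}, {2}, {3}, {4}, {1, 2}, {1, 3}, {1, 4}, {2, 3}, {2, 4}, {3, 4}, {1, 2, 3}, {1, 2, 4}, {1, 3, 4}, {2, 3, 4}, X }

Trace:
Initial family (6 sets): { ∅, {2}, {1, 3}, {1, 3, 4}, {2, 3, 4}, X }.
Iteration 1 adds 3:
  {1}  = X∖{2, 3, 4}
  {2, 4}  = X∖{1, 3}
  {1, 2, 3}  = {1, 3} ∪ {2}
Iteration 2. New:
  {4}  = X∖{1, 2, 3}
  {1, 2}  = {2} ∪ {1}
  {1, 2, 4}  = {2, 4} ∪ {1}
Iteration 3: +3 →
  {3}  = X∖{1, 2, 4}
  {1, 4}  = {4} ∪ {1}
  {3, 4}  = X∖{1, 2}
Iteration 4: 1 new —
  {2, 3}  = X∖{1, 4}
Iteration 5 adds nothing — fixpoint reached.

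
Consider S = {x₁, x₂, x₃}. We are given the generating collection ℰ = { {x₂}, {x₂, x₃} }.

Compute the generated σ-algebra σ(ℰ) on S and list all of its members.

|σ(ℰ)| = 8.  σ(ℰ) = { ∅, {x₁}, {x₂}, {x₃}, {x₁, x₂}, {x₁, x₃}, {x₂, x₃}, S }

Trace:
Seed the family with ℰ together with ∅ and S: { ∅, {x₂}, {x₂, x₃}, S }.
Round 1: 2 new —
  {x₁}  = {x₂, x₃}ᶜ
  {x₁, x₃}  = {x₂}ᶜ
  [6 total]
Round 2 (1 new):
  {x₁, x₂}  = {x₂} ∪ {x₁}
  [7 total]
Round 3 adds 1:
  {x₃}  = {x₁, x₂}ᶜ
  [8 total]
After Round 4 the family is unchanged; done.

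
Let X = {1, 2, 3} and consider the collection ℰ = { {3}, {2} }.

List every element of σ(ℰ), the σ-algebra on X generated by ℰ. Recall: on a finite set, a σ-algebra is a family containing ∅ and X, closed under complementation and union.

Seed the family with ℰ together with ∅ and X: { ∅, {2}, {3}, X }.
Round 1 adds 3:
  {1,2}  = complement {3}
  {1,3}  = complement {2}
  {2,3}  = {3} ∪ {2}
Round 2: 1 new —
  {1}  = complement {2,3}
Round 3: already closed under ᶜ and ∪.

σ(ℰ) = { ∅, {1}, {2}, {3}, {1,2}, {1,3}, {2,3}, X }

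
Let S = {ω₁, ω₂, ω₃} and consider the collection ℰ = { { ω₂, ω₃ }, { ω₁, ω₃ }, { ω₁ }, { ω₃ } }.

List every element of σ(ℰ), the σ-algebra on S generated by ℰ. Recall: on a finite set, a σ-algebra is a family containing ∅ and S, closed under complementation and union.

Begin from { {  }, { ω₁ }, { ω₃ }, { ω₁, ω₃ }, { ω₂, ω₃ }, S } (that is, ℰ plus ∅ and S).
Round 1: 2 new —
  { ω₂ }  = S∖{ ω₁, ω₃ }
  { ω₁, ω₂ }  = S∖{ ω₃ }
After Round 2 the family is unchanged; done.

Hence σ(ℰ) has 8 members: { {  }, { ω₁ }, { ω₂ }, { ω₃ }, { ω₁, ω₂ }, { ω₁, ω₃ }, { ω₂, ω₃ }, S }.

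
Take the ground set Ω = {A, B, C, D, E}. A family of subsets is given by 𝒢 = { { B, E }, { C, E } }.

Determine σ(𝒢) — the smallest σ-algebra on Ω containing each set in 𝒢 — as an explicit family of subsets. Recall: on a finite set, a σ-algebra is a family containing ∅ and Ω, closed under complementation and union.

Start: 𝒢 ∪ {∅, Ω} = { {  }, { B, E }, { C, E }, Ω }.
Iteration 1 adds 3:
  { A, B, D }  = { C, E }ᶜ
  { A, C, D }  = { B, E }ᶜ
  { B, C, E }  = { C, E } ∪ { B, E }
  — 7 sets.
Iteration 2 adds 4:
  { A, D }  = { B, C, E }ᶜ
  { A, B, C, D }  = { A, C, D } ∪ { A, B, D }
  { A, B, D, E }  = { B, E } ∪ { A, B, D }
  { A, C, D, E }  = { A, C, D } ∪ { C, E }
  — 11 sets.
Iteration 3 adds 3:
  { B }  = { A, C, D, E }ᶜ
  { C }  = { A, B, D, E }ᶜ
  { E }  = { A, B, C, D }ᶜ
  — 14 sets.
Iteration 4. New:
  { B, C }  = { C } ∪ { B }
  { A, D, E }  = { A, D } ∪ { E }
  — 16 sets.
Iteration 5 adds nothing — fixpoint reached.

Therefore σ(𝒢) = { {  }, { B }, { C }, { E }, { A, D }, { B, C }, { B, E }, { C, E }, { A, B, D }, { A, C, D }, { A, D, E }, { B, C, E }, { A, B, C, D }, { A, B, D, E }, { A, C, D, E }, Ω } (|σ(𝒢)| = 16).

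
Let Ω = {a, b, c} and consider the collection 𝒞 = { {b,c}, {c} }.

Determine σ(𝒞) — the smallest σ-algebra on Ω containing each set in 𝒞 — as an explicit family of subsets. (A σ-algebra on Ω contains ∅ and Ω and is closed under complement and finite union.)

Answer: σ(𝒞) = { {}, {a}, {b}, {c}, {a,b}, {a,c}, {b,c}, Ω }

Check:
Take S₀ = 𝒞 ∪ {∅, Ω} = { {}, {c}, {b,c}, Ω }.
Step 1: +2 →
  {a}  = Ω∖{b,c}
  {a,b}  = Ω∖{c}
  |family| = 6
Step 2 (1 new):
  {a,c}  = {c} ∪ {a}
  |family| = 7
Step 3. New:
  {b}  = Ω∖{a,c}
  |family| = 8
After Step 4 the family is unchanged; done.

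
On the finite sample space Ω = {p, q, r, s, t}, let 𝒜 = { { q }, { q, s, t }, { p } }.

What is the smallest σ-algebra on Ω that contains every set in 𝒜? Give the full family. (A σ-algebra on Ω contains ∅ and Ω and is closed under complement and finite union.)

|σ(𝒜)| = 16.  σ(𝒜) = { {}, { p }, { q }, { r }, { p, q }, { p, r }, { q, r }, { s, t }, { p, q, r }, { p, s, t }, { q, s, t }, { r, s, t }, { p, q, s, t }, { p, r, s, t }, { q, r, s, t }, Ω }

Trace:
Seed the family with 𝒜 together with ∅ and Ω: { {}, { p }, { q }, { q, s, t }, Ω }.
Iteration 1 adds 5:
  { p, q }  = { q } ∪ { p }
  { p, r }  = { q, s, t }ᶜ
  { p, q, s, t }  = { q, s, t } ∪ { p }
  { p, r, s, t }  = { q }ᶜ
  { q, r, s, t }  = { p }ᶜ
Iteration 2: +3 →
  { r }  = { p, q, s, t }ᶜ
  { p, q, r }  = { p, q } ∪ { p, r }
  { r, s, t }  = { p, q }ᶜ
Iteration 3. New:
  { q, r }  = { r } ∪ { q }
  { s, t }  = { p, q, r }ᶜ
Iteration 4. New:
  { p, s, t }  = { q, r }ᶜ
After Iteration 5 the family is unchanged; done.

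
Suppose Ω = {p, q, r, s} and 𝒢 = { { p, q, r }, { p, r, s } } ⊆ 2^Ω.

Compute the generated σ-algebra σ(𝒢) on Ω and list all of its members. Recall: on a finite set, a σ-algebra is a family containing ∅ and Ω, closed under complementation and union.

σ(𝒢) = { {}, { q }, { s }, { p, r }, { q, s }, { p, q, r }, { p, r, s }, Ω }

Working:
Take S₀ = 𝒢 ∪ {∅, Ω} = { {}, { p, q, r }, { p, r, s }, Ω }.
Step 1 (2 new):
  { q }  = complement { p, r, s }
  { s }  = complement { p, q, r }
  |family| = 6
Step 2: 1 new —
  { q, s }  = { s } ∪ { q }
  |family| = 7
Step 3 adds 1:
  { p, r }  = complement { q, s }
  |family| = 8
After Step 4 the family is unchanged; done.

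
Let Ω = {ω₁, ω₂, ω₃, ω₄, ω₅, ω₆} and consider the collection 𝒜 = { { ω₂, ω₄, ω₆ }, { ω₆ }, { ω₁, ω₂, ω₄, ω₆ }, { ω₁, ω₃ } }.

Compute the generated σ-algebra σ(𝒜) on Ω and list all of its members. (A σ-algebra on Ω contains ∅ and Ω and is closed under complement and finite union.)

Begin from { ∅, { ω₆ }, { ω₁, ω₃ }, { ω₂, ω₄, ω₆ }, { ω₁, ω₂, ω₄, ω₆ }, Ω } (that is, 𝒜 plus ∅ and Ω).
Step 1: +6 →
  { ω₃, ω₅ }  = Ω∖{ ω₁, ω₂, ω₄, ω₆ }
  { ω₁, ω₃, ω₅ }  = Ω∖{ ω₂, ω₄, ω₆ }
  { ω₁, ω₃, ω₆ }  = { ω₁, ω₃ } ∪ { ω₆ }
  { ω₂, ω₄, ω₅, ω₆ }  = Ω∖{ ω₁, ω₃ }
  { ω₁, ω₂, ω₃, ω₄, ω₅ }  = Ω∖{ ω₆ }
  { ω₁, ω₂, ω₃, ω₄, ω₆ }  = { ω₂, ω₄, ω₆ } ∪ { ω₁, ω₃ }
  |family| = 12
Step 2. New:
  { ω₅ }  = Ω∖{ ω₁, ω₂, ω₃, ω₄, ω₆ }
  { ω₂, ω₄, ω₅ }  = Ω∖{ ω₁, ω₃, ω₆ }
  { ω₃, ω₅, ω₆ }  = { ω₆ } ∪ { ω₃, ω₅ }
  { ω₁, ω₃, ω₅, ω₆ }  = { ω₁, ω₃, ω₆ } ∪ { ω₁, ω₃, ω₅ }
  { ω₁, ω₂, ω₄, ω₅, ω₆ }  = { ω₁, ω₂, ω₄, ω₆ } ∪ { ω₂, ω₄, ω₅, ω₆ }
  { ω₂, ω₃, ω₄, ω₅, ω₆ }  = { ω₂, ω₄, ω₆ } ∪ { ω₃, ω₅ }
  |family| = 18
Step 3: +6 →
  { ω₁ }  = Ω∖{ ω₂, ω₃, ω₄, ω₅, ω₆ }
  { ω₃ }  = Ω∖{ ω₁, ω₂, ω₄, ω₅, ω₆ }
  { ω₂, ω₄ }  = Ω∖{ ω₁, ω₃, ω₅, ω₆ }
  { ω₅, ω₆ }  = { ω₆ } ∪ { ω₅ }
  { ω₁, ω₂, ω₄ }  = Ω∖{ ω₃, ω₅, ω₆ }
  { ω₂, ω₃, ω₄, ω₅ }  = { ω₃, ω₅ } ∪ { ω₂, ω₄, ω₅ }
  |family| = 24
Step 4: +8 →
  { ω₁, ω₅ }  = { ω₅ } ∪ { ω₁ }
  { ω₁, ω₆ }  = Ω∖{ ω₂, ω₃, ω₄, ω₅ }
  { ω₃, ω₆ }  = { ω₆ } ∪ { ω₃ }
  { ω₁, ω₅, ω₆ }  = { ω₅, ω₆ } ∪ { ω₁ }
  { ω₂, ω₃, ω₄ }  = { ω₃ } ∪ { ω₂, ω₄ }
  { ω₁, ω₂, ω₃, ω₄ }  = Ω∖{ ω₅, ω₆ }
  { ω₁, ω₂, ω₄, ω₅ }  = { ω₁, ω₂, ω₄ } ∪ { ω₅ }
  { ω₂, ω₃, ω₄, ω₆ }  = { ω₂, ω₄, ω₆ } ∪ { ω₃ }
  |family| = 32
Step 5: closed — nothing new.

σ(𝒜) = { ∅, { ω₁ }, { ω₃ }, { ω₅ }, { ω₆ }, { ω₁, ω₃ }, { ω₁, ω₅ }, { ω₁, ω₆ }, { ω₂, ω₄ }, { ω₃, ω₅ }, { ω₃, ω₆ }, { ω₅, ω₆ }, { ω₁, ω₂, ω₄ }, { ω₁, ω₃, ω₅ }, { ω₁, ω₃, ω₆ }, { ω₁, ω₅, ω₆ }, { ω₂, ω₃, ω₄ }, { ω₂, ω₄, ω₅ }, { ω₂, ω₄, ω₆ }, { ω₃, ω₅, ω₆ }, { ω₁, ω₂, ω₃, ω₄ }, { ω₁, ω₂, ω₄, ω₅ }, { ω₁, ω₂, ω₄, ω₆ }, { ω₁, ω₃, ω₅, ω₆ }, { ω₂, ω₃, ω₄, ω₅ }, { ω₂, ω₃, ω₄, ω₆ }, { ω₂, ω₄, ω₅, ω₆ }, { ω₁, ω₂, ω₃, ω₄, ω₅ }, { ω₁, ω₂, ω₃, ω₄, ω₆ }, { ω₁, ω₂, ω₄, ω₅, ω₆ }, { ω₂, ω₃, ω₄, ω₅, ω₆ }, Ω }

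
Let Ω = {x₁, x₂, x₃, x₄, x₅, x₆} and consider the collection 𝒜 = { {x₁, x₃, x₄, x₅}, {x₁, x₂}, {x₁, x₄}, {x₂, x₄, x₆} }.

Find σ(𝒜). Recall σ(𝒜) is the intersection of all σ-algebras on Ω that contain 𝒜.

σ(𝒜) (32 sets): { {}, {x₁}, {x₂}, {x₄}, {x₆}, {x₁, x₂}, {x₁, x₄}, {x₁, x₆}, {x₂, x₄}, {x₂, x₆}, {x₃, x₅}, {x₄, x₆}, {x₁, x₂, x₄}, {x₁, x₂, x₆}, {x₁, x₃, x₅}, {x₁, x₄, x₆}, {x₂, x₃, x₅}, {x₂, x₄, x₆}, {x₃, x₄, x₅}, {x₃, x₅, x₆}, {x₁, x₂, x₃, x₅}, {x₁, x₂, x₄, x₆}, {x₁, x₃, x₄, x₅}, {x₁, x₃, x₅, x₆}, {x₂, x₃, x₄, x₅}, {x₂, x₃, x₅, x₆}, {x₃, x₄, x₅, x₆}, {x₁, x₂, x₃, x₄, x₅}, {x₁, x₂, x₃, x₅, x₆}, {x₁, x₃, x₄, x₅, x₆}, {x₂, x₃, x₄, x₅, x₆}, Ω }

Derivation:
Seed the family with 𝒜 together with ∅ and Ω: { {}, {x₁, x₂}, {x₁, x₄}, {x₂, x₄, x₆}, {x₁, x₃, x₄, x₅}, Ω }.
Pass 1 (7 new):
  {x₂, x₆}  = ᶜ of {x₁, x₃, x₄, x₅}
  {x₁, x₂, x₄}  = {x₁, x₄} ∪ {x₁, x₂}
  {x₁, x₃, x₅}  = ᶜ of {x₂, x₄, x₆}
  {x₁, x₂, x₄, x₆}  = {x₂, x₄, x₆} ∪ {x₁, x₄}
  {x₂, x₃, x₅, x₆}  = ᶜ of {x₁, x₄}
  {x₃, x₄, x₅, x₆}  = ᶜ of {x₁, x₂}
  {x₁, x₂, x₃, x₄, x₅}  = {x₁, x₃, x₄, x₅} ∪ {x₁, x₂}
  — 13 sets.
Pass 2 adds 8:
  {x₆}  = ᶜ of {x₁, x₂, x₃, x₄, x₅}
  {x₃, x₅}  = ᶜ of {x₁, x₂, x₄, x₆}
  {x₁, x₂, x₆}  = {x₁, x₂} ∪ {x₂, x₆}
  {x₃, x₅, x₆}  = ᶜ of {x₁, x₂, x₄}
  {x₁, x₂, x₃, x₅}  = {x₁, x₂} ∪ {x₁, x₃, x₅}
  {x₁, x₂, x₃, x₅, x₆}  = {x₁, x₂} ∪ {x₂, x₃, x₅, x₆}
  {x₁, x₃, x₄, x₅, x₆}  = {x₃, x₄, x₅, x₆} ∪ {x₁, x₃, x₅}
  {x₂, x₃, x₄, x₅, x₆}  = {x₂, x₄, x₆} ∪ {x₃, x₄, x₅, x₆}
  — 21 sets.
Pass 3 adds 7:
  {x₁}  = ᶜ of {x₂, x₃, x₄, x₅, x₆}
  {x₂}  = ᶜ of {x₁, x₃, x₄, x₅, x₆}
  {x₄}  = ᶜ of {x₁, x₂, x₃, x₅, x₆}
  {x₄, x₆}  = ᶜ of {x₁, x₂, x₃, x₅}
  {x₁, x₄, x₆}  = {x₁, x₄} ∪ {x₆}
  {x₃, x₄, x₅}  = ᶜ of {x₁, x₂, x₆}
  {x₁, x₃, x₅, x₆}  = {x₁, x₃, x₅} ∪ {x₆}
  — 28 sets.
Pass 4: 4 new —
  {x₁, x₆}  = {x₁} ∪ {x₆}
  {x₂, x₄}  = ᶜ of {x₁, x₃, x₅, x₆}
  {x₂, x₃, x₅}  = ᶜ of {x₁, x₄, x₆}
  {x₂, x₃, x₄, x₅}  = {x₃, x₄, x₅} ∪ {x₂}
  — 32 sets.
Pass 5: already closed under ᶜ and ∪.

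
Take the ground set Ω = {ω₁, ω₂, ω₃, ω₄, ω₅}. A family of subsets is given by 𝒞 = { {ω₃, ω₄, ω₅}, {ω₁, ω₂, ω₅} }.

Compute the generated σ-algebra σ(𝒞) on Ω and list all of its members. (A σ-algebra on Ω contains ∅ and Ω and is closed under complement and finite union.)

Initial family (4 sets): { {}, {ω₁, ω₂, ω₅}, {ω₃, ω₄, ω₅}, Ω }.
Step 1. New:
  {ω₁, ω₂}  = ᶜ of {ω₃, ω₄, ω₅}
  {ω₃, ω₄}  = ᶜ of {ω₁, ω₂, ω₅}
  |family| = 6
Step 2 (1 new):
  {ω₁, ω₂, ω₃, ω₄}  = {ω₃, ω₄} ∪ {ω₁, ω₂}
  |family| = 7
Step 3 (1 new):
  {ω₅}  = ᶜ of {ω₁, ω₂, ω₃, ω₄}
  |family| = 8
After Step 4 the family is unchanged; done.

σ(𝒞) = { {}, {ω₅}, {ω₁, ω₂}, {ω₃, ω₄}, {ω₁, ω₂, ω₅}, {ω₃, ω₄, ω₅}, {ω₁, ω₂, ω₃, ω₄}, Ω }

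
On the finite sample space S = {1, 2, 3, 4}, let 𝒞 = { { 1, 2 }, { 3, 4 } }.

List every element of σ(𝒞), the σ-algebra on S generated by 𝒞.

Take S₀ = 𝒞 ∪ {∅, S} = { {  }, { 1, 2 }, { 3, 4 }, S }.
Step 1: stable.

|σ(𝒞)| = 4.  σ(𝒞) = { {  }, { 1, 2 }, { 3, 4 }, S }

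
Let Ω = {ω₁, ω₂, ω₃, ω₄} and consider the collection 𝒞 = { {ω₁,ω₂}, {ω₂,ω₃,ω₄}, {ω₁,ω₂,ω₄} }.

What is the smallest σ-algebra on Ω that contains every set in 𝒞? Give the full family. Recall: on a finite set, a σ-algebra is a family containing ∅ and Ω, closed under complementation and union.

Start: 𝒞 ∪ {∅, Ω} = { {}, {ω₁,ω₂}, {ω₁,ω₂,ω₄}, {ω₂,ω₃,ω₄}, Ω }.
Iteration 1. New:
  {ω₁}  = complement {ω₂,ω₃,ω₄}
  {ω₃}  = complement {ω₁,ω₂,ω₄}
  {ω₃,ω₄}  = complement {ω₁,ω₂}
Iteration 2. New:
  {ω₁,ω₃}  = {ω₃} ∪ {ω₁}
  {ω₁,ω₂,ω₃}  = {ω₃} ∪ {ω₁,ω₂}
  {ω₁,ω₃,ω₄}  = {ω₃,ω₄} ∪ {ω₁}
Iteration 3 (3 new):
  {ω₂}  = complement {ω₁,ω₃,ω₄}
  {ω₄}  = complement {ω₁,ω₂,ω₃}
  {ω₂,ω₄}  = complement {ω₁,ω₃}
Iteration 4: +2 →
  {ω₁,ω₄}  = {ω₄} ∪ {ω₁}
  {ω₂,ω₃}  = {ω₃} ∪ {ω₂}
Iteration 5: stable.

Therefore σ(𝒞) = { {}, {ω₁}, {ω₂}, {ω₃}, {ω₄}, {ω₁,ω₂}, {ω₁,ω₃}, {ω₁,ω₄}, {ω₂,ω₃}, {ω₂,ω₄}, {ω₃,ω₄}, {ω₁,ω₂,ω₃}, {ω₁,ω₂,ω₄}, {ω₁,ω₃,ω₄}, {ω₂,ω₃,ω₄}, Ω } (|σ(𝒞)| = 16).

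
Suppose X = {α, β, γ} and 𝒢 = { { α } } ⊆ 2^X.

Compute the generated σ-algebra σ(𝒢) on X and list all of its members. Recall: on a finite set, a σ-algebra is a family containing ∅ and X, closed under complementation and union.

σ(𝒢) (4 sets): { {  }, { α }, { β, γ }, X }

Trace:
Seed the family with 𝒢 together with ∅ and X: { {  }, { α }, X }.
Pass 1: 1 new —
  { β, γ }  = complement { α }
  — 4 sets.
After Pass 2 the family is unchanged; done.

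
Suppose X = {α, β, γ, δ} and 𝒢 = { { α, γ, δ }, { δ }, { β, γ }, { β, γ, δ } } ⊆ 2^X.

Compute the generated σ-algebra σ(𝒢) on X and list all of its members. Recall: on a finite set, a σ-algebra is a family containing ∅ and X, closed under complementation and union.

Begin from { ∅, { δ }, { β, γ }, { α, γ, δ }, { β, γ, δ }, X } (that is, 𝒢 plus ∅ and X).
Iteration 1 (4 new):
  { α }  = complement { β, γ, δ }
  { β }  = complement { α, γ, δ }
  { α, δ }  = complement { β, γ }
  { α, β, γ }  = complement { δ }
  — 10 sets.
Iteration 2 (3 new):
  { α, β }  = { β } ∪ { α }
  { β, δ }  = { β } ∪ { δ }
  { α, β, δ }  = { β } ∪ { α, δ }
  — 13 sets.
Iteration 3. New:
  { γ }  = complement { α, β, δ }
  { α, γ }  = complement { β, δ }
  { γ, δ }  = complement { α, β }
  — 16 sets.
Iteration 4: closed — nothing new.

σ(𝒢) = { ∅, { α }, { β }, { γ }, { δ }, { α, β }, { α, γ }, { α, δ }, { β, γ }, { β, δ }, { γ, δ }, { α, β, γ }, { α, β, δ }, { α, γ, δ }, { β, γ, δ }, X }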